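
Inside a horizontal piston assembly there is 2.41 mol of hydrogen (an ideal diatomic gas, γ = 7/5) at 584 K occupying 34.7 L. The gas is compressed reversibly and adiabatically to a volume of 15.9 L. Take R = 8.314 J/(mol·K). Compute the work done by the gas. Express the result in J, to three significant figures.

W ≈ -10700 J

Adiabatic: TV^(γ−1) = const with γ = 7/5.
T₂ = T₁ (V₁/V₂)^(γ−1) = 584 × (34.7/15.9)^0.4 = 584 × 1.366 = 798 K.
W_by = nCᵥ(T₁ − T₂) = (2.41)(20.79)(584 − 798) = -10718 J.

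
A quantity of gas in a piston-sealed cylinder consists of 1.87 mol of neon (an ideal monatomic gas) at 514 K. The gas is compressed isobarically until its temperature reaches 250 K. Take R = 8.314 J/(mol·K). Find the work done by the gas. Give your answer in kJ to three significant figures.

W ≈ -4.10 kJ

Isobaric: W = P ΔV = nR ΔT.
W = (1.87)(8.314)(250 − 514) = -4104 J.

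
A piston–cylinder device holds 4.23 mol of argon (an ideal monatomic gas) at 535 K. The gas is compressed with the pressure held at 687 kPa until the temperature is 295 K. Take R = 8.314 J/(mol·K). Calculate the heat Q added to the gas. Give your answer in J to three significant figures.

Isobaric: W = nRΔT = (4.23)(8.314)(-240) = -8440 J.
ΔU = nCᵥΔT with Cᵥ = 3R/2: ΔU = (4.23)(12.47)(-240) = -12661 J.
Q = ΔU + W = -12661 − 8440 = -21101 J.

Q ≈ -21100 J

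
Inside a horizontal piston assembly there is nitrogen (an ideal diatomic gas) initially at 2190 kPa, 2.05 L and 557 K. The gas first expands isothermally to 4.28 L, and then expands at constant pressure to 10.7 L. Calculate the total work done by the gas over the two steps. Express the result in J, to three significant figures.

W_total ≈ 10000 J

Step 1 (isothermal): W = P₁V₁ ln(V₂/V₁) = (4490) ln(4.28/2.05) = 3305 J.
After step 1: P = 1049 kPa, V = 4.28 L, T = 557 K.
Step 2 (isobaric): W = PΔV = (1049 kPa)(10.7 − 4.28 L) = 6734 J.
W_total = 3305 + 6734 = 10039 J.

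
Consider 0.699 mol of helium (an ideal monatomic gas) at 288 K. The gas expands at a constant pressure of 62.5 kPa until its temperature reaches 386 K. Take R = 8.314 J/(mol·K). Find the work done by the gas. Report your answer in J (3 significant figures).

W ≈ 570 J

Isobaric: W = P ΔV = nR ΔT.
W = (0.699)(8.314)(386 − 288) = 569.5 J.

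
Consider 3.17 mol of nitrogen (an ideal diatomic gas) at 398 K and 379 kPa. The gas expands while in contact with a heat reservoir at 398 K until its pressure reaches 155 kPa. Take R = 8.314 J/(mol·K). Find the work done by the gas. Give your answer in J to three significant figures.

Isothermal process: W = nRT ln(V₂/V₁) = nRT ln(P₁/P₂).
W = (3.17)(8.314)(398) × ln(379/155)
  = 10489 × ln(2.445) = 10489 × 0.8941
W_by_gas = 9379 J.

W ≈ 9380 J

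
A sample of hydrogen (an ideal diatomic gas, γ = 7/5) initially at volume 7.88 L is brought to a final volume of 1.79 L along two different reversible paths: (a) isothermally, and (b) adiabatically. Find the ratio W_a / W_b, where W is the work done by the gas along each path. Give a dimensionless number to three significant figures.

W_a / W_b ≈ 0.733

Path (a) isothermal: W = P₁V₁ ln(V₂/V₁) → W_a/(P₁V₁) = -1.482.
Path (b) adiabatic: W = P₁V₁(1 − (V₁/V₂)^(γ−1))/(γ−1) → W_b/(P₁V₁) = -2.023.
W_a / W_b = -1.482 / -2.023 = 0.7327.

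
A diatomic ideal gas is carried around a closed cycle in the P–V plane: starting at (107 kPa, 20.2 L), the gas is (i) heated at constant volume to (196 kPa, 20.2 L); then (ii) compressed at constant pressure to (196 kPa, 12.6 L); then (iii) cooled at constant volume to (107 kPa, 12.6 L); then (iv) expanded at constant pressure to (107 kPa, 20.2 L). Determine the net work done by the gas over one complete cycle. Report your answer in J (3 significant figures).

Constant-volume legs do no work.
W(ii) = (196)(12.6 − 20.2) = -1490 J; W(iv) = (107)(20.2 − 12.6) = 813.2 J.
W_net = -1490 + 813.2 = -676.4 J (the counter-clockwise enclosed area).

W_net ≈ -676 J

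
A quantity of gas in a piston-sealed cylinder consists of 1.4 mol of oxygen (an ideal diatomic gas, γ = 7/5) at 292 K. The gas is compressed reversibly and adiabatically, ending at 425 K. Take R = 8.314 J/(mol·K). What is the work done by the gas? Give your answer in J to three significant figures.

Adiabatic ⇒ Q = 0, so W_by = −ΔU = nCᵥ(T₁ − T₂).
Cᵥ = 5R/2 = 20.79 J/(mol·K).
W = (1.4)(20.79)(292 − 425) = -3870 J.

W ≈ -3870 J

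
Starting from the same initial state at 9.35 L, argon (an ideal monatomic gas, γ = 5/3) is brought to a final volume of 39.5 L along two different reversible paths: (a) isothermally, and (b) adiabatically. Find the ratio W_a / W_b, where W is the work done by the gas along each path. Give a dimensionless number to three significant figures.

Path (a) isothermal: W = P₁V₁ ln(V₂/V₁) → W_a/(P₁V₁) = 1.441.
Path (b) adiabatic: W = P₁V₁(1 − (V₁/V₂)^(γ−1))/(γ−1) → W_b/(P₁V₁) = 0.926.
W_a / W_b = 1.441 / 0.926 = 1.556.

W_a / W_b ≈ 1.56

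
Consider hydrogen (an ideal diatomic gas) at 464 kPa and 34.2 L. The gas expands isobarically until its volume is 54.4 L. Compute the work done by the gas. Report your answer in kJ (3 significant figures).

W ≈ 9.37 kJ

Isobaric: W = P ΔV.
W = (464 kPa)(54.4 − 34.2 L) = (464)(20.2) = 9373 J.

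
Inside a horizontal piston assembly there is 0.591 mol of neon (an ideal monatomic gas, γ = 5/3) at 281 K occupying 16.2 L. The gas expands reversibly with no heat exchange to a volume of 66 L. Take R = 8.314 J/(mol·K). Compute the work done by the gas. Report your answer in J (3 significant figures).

W ≈ 1260 J

Adiabatic: TV^(γ−1) = const with γ = 5/3.
T₂ = T₁ (V₁/V₂)^(γ−1) = 281 × (16.2/66)^0.667 = 281 × 0.392 = 110.2 K.
W_by = nCᵥ(T₁ − T₂) = (0.591)(12.47)(281 − 110.2) = 1259 J.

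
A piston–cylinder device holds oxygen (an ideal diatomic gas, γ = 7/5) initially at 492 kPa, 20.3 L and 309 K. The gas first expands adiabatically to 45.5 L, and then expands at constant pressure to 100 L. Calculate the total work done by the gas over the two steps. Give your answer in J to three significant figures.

W_total ≈ 15600 J

Step 1 (adiabatic): W = (P₁V₁ − P₂V₂)/(γ−1) = (9988 − 7232)/0.4 = 6889 J.
After step 1: P = 158.9 kPa, V = 45.5 L, T = 223.7 K.
Step 2 (isobaric): W = PΔV = (158.9 kPa)(100 − 45.5 L) = 8662 J.
W_total = 6889 + 8662 = 15552 J.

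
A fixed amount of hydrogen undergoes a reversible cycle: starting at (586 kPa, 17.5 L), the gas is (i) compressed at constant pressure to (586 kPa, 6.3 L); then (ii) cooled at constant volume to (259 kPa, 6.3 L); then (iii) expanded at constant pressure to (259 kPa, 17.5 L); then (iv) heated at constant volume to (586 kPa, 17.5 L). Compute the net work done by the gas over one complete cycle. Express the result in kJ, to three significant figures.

Constant-volume legs do no work.
W(i) = (586)(6.3 − 17.5) = -6563 J; W(iii) = (259)(17.5 − 6.3) = 2901 J.
W_net = -6563 + 2901 = -3662 J (the counter-clockwise enclosed area).

W_net ≈ -3.66 kJ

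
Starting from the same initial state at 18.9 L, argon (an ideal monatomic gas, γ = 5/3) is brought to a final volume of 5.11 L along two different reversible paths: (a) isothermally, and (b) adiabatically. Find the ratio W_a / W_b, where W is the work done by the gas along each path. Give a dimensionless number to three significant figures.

W_a / W_b ≈ 0.627

Path (a) isothermal: W = P₁V₁ ln(V₂/V₁) → W_a/(P₁V₁) = -1.308.
Path (b) adiabatic: W = P₁V₁(1 − (V₁/V₂)^(γ−1))/(γ−1) → W_b/(P₁V₁) = -2.087.
W_a / W_b = -1.308 / -2.087 = 0.6266.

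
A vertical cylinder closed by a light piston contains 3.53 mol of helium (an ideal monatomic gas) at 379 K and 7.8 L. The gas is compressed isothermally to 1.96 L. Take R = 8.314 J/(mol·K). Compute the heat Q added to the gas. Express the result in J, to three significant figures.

Isothermal ⇒ ΔU = 0, so Q = W = nRT ln(V₂/V₁).
Q = (3.53)(8.314)(379) ln(1.96/7.8) = 11123 × -1.381 = -15363 J.

Q ≈ -15400 J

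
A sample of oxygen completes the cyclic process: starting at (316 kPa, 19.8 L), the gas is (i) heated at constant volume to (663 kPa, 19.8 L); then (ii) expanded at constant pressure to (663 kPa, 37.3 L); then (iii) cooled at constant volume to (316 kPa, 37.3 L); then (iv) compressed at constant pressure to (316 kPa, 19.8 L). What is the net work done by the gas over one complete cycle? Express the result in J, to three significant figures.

Constant-volume legs do no work.
W(ii) = (663)(37.3 − 19.8) = 11602 J; W(iv) = (316)(19.8 − 37.3) = -5530 J.
W_net = 11602 − 5530 = 6072 J (the clockwise enclosed area).

W_net ≈ 6070 J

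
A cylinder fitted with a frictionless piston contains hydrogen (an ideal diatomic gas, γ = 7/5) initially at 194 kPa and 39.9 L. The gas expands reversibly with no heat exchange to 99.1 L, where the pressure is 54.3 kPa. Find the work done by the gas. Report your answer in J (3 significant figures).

Adiabatic: W = (P₁V₁ − P₂V₂)/(γ − 1) with γ = 7/5.
P₁V₁ = 7741 J, P₂V₂ = 5381 J.
W = (7741 − 5381) / 0.4 = 5899 J.

W ≈ 5900 J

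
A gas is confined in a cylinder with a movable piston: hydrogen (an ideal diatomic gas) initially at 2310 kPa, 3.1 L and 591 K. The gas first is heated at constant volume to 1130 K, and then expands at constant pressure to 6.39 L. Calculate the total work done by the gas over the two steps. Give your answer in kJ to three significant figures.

W_total ≈ 14.5 kJ

Step 1 (isochoric): W = 0 (constant volume).
After step 1: P = 4417 kPa (V unchanged).
Step 2 (isobaric): W = PΔV = (4417 kPa)(6.39 − 3.1 L) = 14531 J.
W_total = 0 + 14531 = 14531 J.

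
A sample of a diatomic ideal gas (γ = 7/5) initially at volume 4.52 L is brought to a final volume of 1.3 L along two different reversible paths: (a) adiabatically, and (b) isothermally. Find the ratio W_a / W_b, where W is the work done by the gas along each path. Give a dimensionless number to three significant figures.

W_a / W_b ≈ 1.30

Path (a) adiabatic: W = P₁V₁(1 − (V₁/V₂)^(γ−1))/(γ−1) → W_a/(P₁V₁) = -1.615.
Path (b) isothermal: W = P₁V₁ ln(V₂/V₁) → W_b/(P₁V₁) = -1.246.
W_a / W_b = -1.615 / -1.246 = 1.296.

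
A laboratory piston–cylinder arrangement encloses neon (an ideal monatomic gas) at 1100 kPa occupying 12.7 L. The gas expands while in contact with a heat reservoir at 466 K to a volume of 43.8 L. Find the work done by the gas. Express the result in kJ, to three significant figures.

Isothermal: W = nRT ln(V₂/V₁) = P₁V₁ ln(V₂/V₁).
P₁V₁ = (1100 kPa)(12.7 L) = 13970 J.
W = 13970 × ln(43.8/12.7) = 13970 × 1.238
W_by_gas = 17295 J.

W ≈ 17.3 kJ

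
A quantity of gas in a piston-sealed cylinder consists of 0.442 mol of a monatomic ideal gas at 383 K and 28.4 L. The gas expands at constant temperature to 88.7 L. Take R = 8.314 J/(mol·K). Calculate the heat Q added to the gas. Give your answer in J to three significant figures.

Isothermal ⇒ ΔU = 0, so Q = W = nRT ln(V₂/V₁).
Q = (0.442)(8.314)(383) ln(88.7/28.4) = 1407 × 1.139 = 1603 J.

Q ≈ 1600 J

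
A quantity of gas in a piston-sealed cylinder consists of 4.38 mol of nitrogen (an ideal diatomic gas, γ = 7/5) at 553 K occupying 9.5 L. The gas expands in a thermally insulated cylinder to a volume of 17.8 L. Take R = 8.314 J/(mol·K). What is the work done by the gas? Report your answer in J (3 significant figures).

W ≈ 11200 J

Adiabatic: TV^(γ−1) = const with γ = 7/5.
T₂ = T₁ (V₁/V₂)^(γ−1) = 553 × (9.5/17.8)^0.4 = 553 × 0.7779 = 430.2 K.
W_by = nCᵥ(T₁ − T₂) = (4.38)(20.79)(553 − 430.2) = 11182 J.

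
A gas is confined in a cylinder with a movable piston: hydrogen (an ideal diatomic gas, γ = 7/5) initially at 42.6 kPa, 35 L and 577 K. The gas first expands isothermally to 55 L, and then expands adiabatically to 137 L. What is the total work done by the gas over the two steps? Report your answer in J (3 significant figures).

Step 1 (isothermal): W = P₁V₁ ln(V₂/V₁) = (1491) ln(55/35) = 673.9 J.
After step 1: P = 27.11 kPa, V = 55 L, T = 577 K.
Step 2 (adiabatic): W = (P₁V₁ − P₂V₂)/(γ−1) = (1491 − 1035)/0.4 = 1140 J.
W_total = 673.9 + 1140 = 1814 J.

W_total ≈ 1810 J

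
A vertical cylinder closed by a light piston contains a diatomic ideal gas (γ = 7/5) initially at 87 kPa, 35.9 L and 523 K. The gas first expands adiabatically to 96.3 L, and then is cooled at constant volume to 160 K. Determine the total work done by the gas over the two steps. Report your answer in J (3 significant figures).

Step 1 (adiabatic): W = (P₁V₁ − P₂V₂)/(γ−1) = (3123 − 2105)/0.4 = 2546 J.
Step 2 (isochoric): W = 0 (constant volume).
W_total = 2546 + 0 = 2546 J.

W_total ≈ 2550 J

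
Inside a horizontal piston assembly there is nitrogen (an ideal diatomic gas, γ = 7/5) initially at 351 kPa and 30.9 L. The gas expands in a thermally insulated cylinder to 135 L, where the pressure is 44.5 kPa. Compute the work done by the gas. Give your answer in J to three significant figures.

W ≈ 12100 J

Adiabatic: W = (P₁V₁ − P₂V₂)/(γ − 1) with γ = 7/5.
P₁V₁ = 10846 J, P₂V₂ = 6008 J.
W = (10846 − 6008) / 0.4 = 12096 J.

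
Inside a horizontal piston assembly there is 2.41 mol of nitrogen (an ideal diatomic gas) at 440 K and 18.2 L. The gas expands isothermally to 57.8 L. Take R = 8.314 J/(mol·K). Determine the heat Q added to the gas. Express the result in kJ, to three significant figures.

Isothermal ⇒ ΔU = 0, so Q = W = nRT ln(V₂/V₁).
Q = (2.41)(8.314)(440) ln(57.8/18.2) = 8816 × 1.156 = 10188 J.

Q ≈ 10.2 kJ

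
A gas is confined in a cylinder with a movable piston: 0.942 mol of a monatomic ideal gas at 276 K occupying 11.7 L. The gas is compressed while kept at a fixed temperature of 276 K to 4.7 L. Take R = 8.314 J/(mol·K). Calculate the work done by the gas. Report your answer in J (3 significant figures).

Isothermal: W = nRT ln(V₂/V₁).
W = (0.942)(8.314)(276) × ln(4.7/11.7)
  = 2162 × -0.912
W_by_gas = -1971 J.

W ≈ -1970 J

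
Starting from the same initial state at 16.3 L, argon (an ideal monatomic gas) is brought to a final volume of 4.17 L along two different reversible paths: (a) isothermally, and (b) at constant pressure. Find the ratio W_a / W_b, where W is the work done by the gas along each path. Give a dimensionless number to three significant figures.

W_a / W_b ≈ 1.83

Path (a) isothermal: W = P₁V₁ ln(V₂/V₁) → W_a/(P₁V₁) = -1.363.
Path (b) isobaric: W = P₁(V₂ − V₁) → W_b/(P₁V₁) = -0.7442.
W_a / W_b = -1.363 / -0.7442 = 1.832.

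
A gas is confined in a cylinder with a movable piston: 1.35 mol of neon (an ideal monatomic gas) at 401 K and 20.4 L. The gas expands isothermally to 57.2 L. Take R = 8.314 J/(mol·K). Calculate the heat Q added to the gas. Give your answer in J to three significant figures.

Isothermal ⇒ ΔU = 0, so Q = W = nRT ln(V₂/V₁).
Q = (1.35)(8.314)(401) ln(57.2/20.4) = 4501 × 1.031 = 4640 J.

Q ≈ 4640 J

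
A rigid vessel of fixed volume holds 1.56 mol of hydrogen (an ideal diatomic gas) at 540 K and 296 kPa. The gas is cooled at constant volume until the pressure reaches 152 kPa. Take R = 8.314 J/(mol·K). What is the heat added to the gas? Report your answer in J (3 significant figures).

Q ≈ -8520 J

Constant volume ⇒ W = 0, so Q = ΔU = nCᵥΔT with Cᵥ = 5R/2 = 20.79 J/(mol·K).
At constant V, T₂/T₁ = P₂/P₁ ⇒ ΔT = T₁(P₂/P₁ − 1) = 540·(152/296 − 1) = -262.7 K.
ΔU = (1.56)(20.79)(-262.7) = -8518 J.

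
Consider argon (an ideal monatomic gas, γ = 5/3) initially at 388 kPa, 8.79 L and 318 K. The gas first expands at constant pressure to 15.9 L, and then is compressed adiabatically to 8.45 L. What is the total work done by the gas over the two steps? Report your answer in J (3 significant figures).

Step 1 (isobaric): W = PΔV = (388 kPa)(15.9 − 8.79 L) = 2759 J.
After step 1: P = 388 kPa, V = 15.9 L, T = 575.2 K.
Step 2 (adiabatic): W = (P₁V₁ − P₂V₂)/(γ−1) = (6169 − 9403)/0.667 = -4850 J.
W_total = 2759 − 4850 = -2092 J.

W_total ≈ -2090 J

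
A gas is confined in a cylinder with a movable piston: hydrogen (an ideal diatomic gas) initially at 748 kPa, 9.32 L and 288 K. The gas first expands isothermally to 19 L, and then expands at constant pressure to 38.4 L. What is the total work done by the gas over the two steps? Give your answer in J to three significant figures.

Step 1 (isothermal): W = P₁V₁ ln(V₂/V₁) = (6971) ln(19/9.32) = 4966 J.
After step 1: P = 366.9 kPa, V = 19 L, T = 288 K.
Step 2 (isobaric): W = PΔV = (366.9 kPa)(38.4 − 19 L) = 7118 J.
W_total = 4966 + 7118 = 12084 J.

W_total ≈ 12100 J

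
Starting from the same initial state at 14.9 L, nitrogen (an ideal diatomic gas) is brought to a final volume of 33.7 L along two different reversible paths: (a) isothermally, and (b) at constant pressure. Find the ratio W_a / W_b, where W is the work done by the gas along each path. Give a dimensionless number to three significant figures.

Path (a) isothermal: W = P₁V₁ ln(V₂/V₁) → W_a/(P₁V₁) = 0.8161.
Path (b) isobaric: W = P₁(V₂ − V₁) → W_b/(P₁V₁) = 1.262.
W_a / W_b = 0.8161 / 1.262 = 0.6468.

W_a / W_b ≈ 0.647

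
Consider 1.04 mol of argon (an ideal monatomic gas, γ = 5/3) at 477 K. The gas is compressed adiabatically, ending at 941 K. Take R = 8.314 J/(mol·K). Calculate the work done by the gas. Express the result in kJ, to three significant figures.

W ≈ -6.02 kJ

Adiabatic ⇒ Q = 0, so W_by = −ΔU = nCᵥ(T₁ − T₂).
Cᵥ = 3R/2 = 12.47 J/(mol·K).
W = (1.04)(12.47)(477 − 941) = -6018 J.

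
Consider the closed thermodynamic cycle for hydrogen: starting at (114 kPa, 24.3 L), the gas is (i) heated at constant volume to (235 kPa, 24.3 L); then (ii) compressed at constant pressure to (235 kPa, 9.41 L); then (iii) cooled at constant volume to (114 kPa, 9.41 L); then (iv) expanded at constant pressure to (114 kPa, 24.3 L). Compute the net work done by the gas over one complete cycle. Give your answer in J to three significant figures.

W_net ≈ -1800 J

Constant-volume legs do no work.
W(ii) = (235)(9.41 − 24.3) = -3499 J; W(iv) = (114)(24.3 − 9.41) = 1697 J.
W_net = -3499 + 1697 = -1802 J (the counter-clockwise enclosed area).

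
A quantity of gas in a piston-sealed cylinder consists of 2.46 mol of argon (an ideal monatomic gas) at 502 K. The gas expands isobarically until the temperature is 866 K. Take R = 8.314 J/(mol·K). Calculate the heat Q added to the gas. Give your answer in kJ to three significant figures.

Isobaric: W = nRΔT = (2.46)(8.314)(364) = 7445 J.
ΔU = nCᵥΔT with Cᵥ = 3R/2: ΔU = (2.46)(12.47)(364) = 11167 J.
Q = ΔU + W = 11167 + 7445 = 18612 J.

Q ≈ 18.6 kJ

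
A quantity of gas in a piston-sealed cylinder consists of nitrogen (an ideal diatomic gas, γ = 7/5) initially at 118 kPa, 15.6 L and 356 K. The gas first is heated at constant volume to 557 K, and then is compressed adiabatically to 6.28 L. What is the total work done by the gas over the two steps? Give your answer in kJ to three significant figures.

W_total ≈ -3.16 kJ

Step 1 (isochoric): W = 0 (constant volume).
After step 1: P = 184.6 kPa (V unchanged).
Step 2 (adiabatic): W = (P₁V₁ − P₂V₂)/(γ−1) = (2880 − 4145)/0.4 = -3161 J.
W_total = 0 − 3161 = -3161 J.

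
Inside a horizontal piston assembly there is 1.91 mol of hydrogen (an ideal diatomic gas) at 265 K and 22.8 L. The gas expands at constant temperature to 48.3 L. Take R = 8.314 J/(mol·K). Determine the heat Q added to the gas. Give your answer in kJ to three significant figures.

Q ≈ 3.16 kJ

Isothermal ⇒ ΔU = 0, so Q = W = nRT ln(V₂/V₁).
Q = (1.91)(8.314)(265) ln(48.3/22.8) = 4208 × 0.7507 = 3159 J.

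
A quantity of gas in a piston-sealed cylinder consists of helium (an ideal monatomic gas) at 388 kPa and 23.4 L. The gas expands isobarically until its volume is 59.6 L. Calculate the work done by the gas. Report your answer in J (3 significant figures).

Isobaric: W = P ΔV.
W = (388 kPa)(59.6 − 23.4 L) = (388)(36.2) = 14046 J.

W ≈ 14000 J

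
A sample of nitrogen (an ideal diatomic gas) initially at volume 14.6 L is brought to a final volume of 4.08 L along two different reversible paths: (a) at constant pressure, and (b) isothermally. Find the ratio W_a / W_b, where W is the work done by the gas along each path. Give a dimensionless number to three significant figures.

W_a / W_b ≈ 0.565

Path (a) isobaric: W = P₁(V₂ − V₁) → W_a/(P₁V₁) = -0.7205.
Path (b) isothermal: W = P₁V₁ ln(V₂/V₁) → W_b/(P₁V₁) = -1.275.
W_a / W_b = -0.7205 / -1.275 = 0.5652.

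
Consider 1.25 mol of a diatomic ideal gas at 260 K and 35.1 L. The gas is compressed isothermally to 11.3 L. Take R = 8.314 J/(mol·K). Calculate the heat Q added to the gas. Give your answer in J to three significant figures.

Isothermal ⇒ ΔU = 0, so Q = W = nRT ln(V₂/V₁).
Q = (1.25)(8.314)(260) ln(11.3/35.1) = 2702 × -1.133 = -3062 J.

Q ≈ -3060 J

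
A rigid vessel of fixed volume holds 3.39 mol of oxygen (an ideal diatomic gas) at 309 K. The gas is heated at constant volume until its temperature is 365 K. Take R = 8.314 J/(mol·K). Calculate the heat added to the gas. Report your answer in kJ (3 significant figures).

Q ≈ 3.95 kJ

Constant volume ⇒ W = 0, so Q = ΔU = nCᵥΔT with Cᵥ = 5R/2 = 20.79 J/(mol·K).
ΔU = (3.39)(20.79)(365 − 309) = 3946 J.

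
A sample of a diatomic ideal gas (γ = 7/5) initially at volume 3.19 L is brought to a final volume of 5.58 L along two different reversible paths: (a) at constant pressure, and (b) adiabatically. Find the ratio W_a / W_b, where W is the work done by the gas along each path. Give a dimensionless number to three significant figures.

W_a / W_b ≈ 1.50

Path (a) isobaric: W = P₁(V₂ − V₁) → W_a/(P₁V₁) = 0.7492.
Path (b) adiabatic: W = P₁V₁(1 − (V₁/V₂)^(γ−1))/(γ−1) → W_b/(P₁V₁) = 0.501.
W_a / W_b = 0.7492 / 0.501 = 1.495.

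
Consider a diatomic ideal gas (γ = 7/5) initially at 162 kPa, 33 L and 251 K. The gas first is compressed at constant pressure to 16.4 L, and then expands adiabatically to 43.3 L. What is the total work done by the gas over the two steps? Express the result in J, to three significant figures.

W_total ≈ -552 J

Step 1 (isobaric): W = PΔV = (162 kPa)(16.4 − 33 L) = -2689 J.
After step 1: P = 162 kPa, V = 16.4 L, T = 124.7 K.
Step 2 (adiabatic): W = (P₁V₁ − P₂V₂)/(γ−1) = (2657 − 1802)/0.4 = 2138 J.
W_total = -2689 + 2138 = -551.6 J.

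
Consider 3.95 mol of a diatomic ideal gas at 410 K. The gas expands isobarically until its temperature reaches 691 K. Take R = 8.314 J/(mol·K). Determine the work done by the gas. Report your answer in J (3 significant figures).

Isobaric: W = P ΔV = nR ΔT.
W = (3.95)(8.314)(691 − 410) = 9228 J.

W ≈ 9230 J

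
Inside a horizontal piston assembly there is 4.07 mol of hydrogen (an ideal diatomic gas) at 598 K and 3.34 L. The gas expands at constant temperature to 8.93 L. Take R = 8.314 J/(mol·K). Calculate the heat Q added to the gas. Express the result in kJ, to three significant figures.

Isothermal ⇒ ΔU = 0, so Q = W = nRT ln(V₂/V₁).
Q = (4.07)(8.314)(598) ln(8.93/3.34) = 20235 × 0.9834 = 19900 J.

Q ≈ 19.9 kJ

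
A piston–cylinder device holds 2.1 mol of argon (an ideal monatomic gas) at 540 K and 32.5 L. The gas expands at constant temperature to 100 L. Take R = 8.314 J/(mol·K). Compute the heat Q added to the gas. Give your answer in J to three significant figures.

Isothermal ⇒ ΔU = 0, so Q = W = nRT ln(V₂/V₁).
Q = (2.1)(8.314)(540) ln(100/32.5) = 9428 × 1.124 = 10596 J.

Q ≈ 10600 J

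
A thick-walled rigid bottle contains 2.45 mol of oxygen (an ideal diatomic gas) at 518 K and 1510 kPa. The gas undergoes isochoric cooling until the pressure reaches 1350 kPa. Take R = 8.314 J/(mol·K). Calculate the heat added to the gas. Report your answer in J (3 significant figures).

Q ≈ -2800 J

Constant volume ⇒ W = 0, so Q = ΔU = nCᵥΔT with Cᵥ = 5R/2 = 20.79 J/(mol·K).
At constant V, T₂/T₁ = P₂/P₁ ⇒ ΔT = T₁(P₂/P₁ − 1) = 518·(1350/1510 − 1) = -54.89 K.
ΔU = (2.45)(20.79)(-54.89) = -2795 J.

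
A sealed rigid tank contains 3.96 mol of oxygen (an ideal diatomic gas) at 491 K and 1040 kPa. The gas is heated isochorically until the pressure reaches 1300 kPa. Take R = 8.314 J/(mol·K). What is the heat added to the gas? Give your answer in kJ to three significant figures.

Q ≈ 10.1 kJ

Constant volume ⇒ W = 0, so Q = ΔU = nCᵥΔT with Cᵥ = 5R/2 = 20.79 J/(mol·K).
At constant V, T₂/T₁ = P₂/P₁ ⇒ ΔT = T₁(P₂/P₁ − 1) = 491·(1300/1040 − 1) = 122.8 K.
ΔU = (3.96)(20.79)(122.8) = 10103 J.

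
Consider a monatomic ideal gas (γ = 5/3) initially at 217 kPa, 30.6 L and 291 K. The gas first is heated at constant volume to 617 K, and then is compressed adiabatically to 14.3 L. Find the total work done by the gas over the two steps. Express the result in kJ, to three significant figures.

Step 1 (isochoric): W = 0 (constant volume).
After step 1: P = 460.1 kPa (V unchanged).
Step 2 (adiabatic): W = (P₁V₁ − P₂V₂)/(γ−1) = (14079 − 23379)/0.667 = -13950 J.
W_total = 0 − 13950 = -13950 J.

W_total ≈ -14.0 kJ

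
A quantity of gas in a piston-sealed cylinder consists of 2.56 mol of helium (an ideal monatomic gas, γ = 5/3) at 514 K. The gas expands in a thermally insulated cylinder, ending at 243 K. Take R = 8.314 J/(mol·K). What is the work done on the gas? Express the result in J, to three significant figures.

W ≈ -8650 J

Adiabatic ⇒ Q = 0, so W_by = −ΔU = nCᵥ(T₁ − T₂).
Cᵥ = 3R/2 = 12.47 J/(mol·K).
W = (2.56)(12.47)(514 − 243) = 8652 J.
Work on gas = −W_by = -8652 J.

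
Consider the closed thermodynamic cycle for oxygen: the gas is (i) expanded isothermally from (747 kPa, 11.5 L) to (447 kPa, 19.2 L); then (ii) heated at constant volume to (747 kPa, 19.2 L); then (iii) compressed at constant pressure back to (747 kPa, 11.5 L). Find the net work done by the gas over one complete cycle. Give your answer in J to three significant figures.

W_net ≈ -1350 J

Leg (i): W = PᵢVᵢ ln(V_f/Vᵢ) = (8590) ln(19.2/11.5) = 4403 J.
Leg (ii): W = 0.
Leg (iii): W = PΔV = (747)(11.5 − 19.2) = -5752 J.
W_net = 4403 − 5752 = -1349 J.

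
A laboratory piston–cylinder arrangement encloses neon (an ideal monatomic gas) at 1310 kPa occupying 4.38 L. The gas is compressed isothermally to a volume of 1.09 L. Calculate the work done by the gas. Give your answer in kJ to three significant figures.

W ≈ -7.98 kJ

Isothermal: W = nRT ln(V₂/V₁) = P₁V₁ ln(V₂/V₁).
P₁V₁ = (1310 kPa)(4.38 L) = 5738 J.
W = 5738 × ln(1.09/4.38) = 5738 × -1.391
W_by_gas = -7981 J.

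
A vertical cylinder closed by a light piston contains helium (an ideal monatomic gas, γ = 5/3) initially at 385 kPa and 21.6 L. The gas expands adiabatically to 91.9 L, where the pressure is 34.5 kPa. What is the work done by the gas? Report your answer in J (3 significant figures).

Adiabatic: W = (P₁V₁ − P₂V₂)/(γ − 1) with γ = 5/3.
P₁V₁ = 8316 J, P₂V₂ = 3171 J.
W = (8316 − 3171) / 0.6667 = 7718 J.

W ≈ 7720 J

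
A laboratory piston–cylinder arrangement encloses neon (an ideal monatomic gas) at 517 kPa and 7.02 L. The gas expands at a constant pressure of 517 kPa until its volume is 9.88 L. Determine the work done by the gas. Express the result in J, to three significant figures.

Isobaric: W = P ΔV.
W = (517 kPa)(9.88 − 7.02 L) = (517)(2.86) = 1479 J.

W ≈ 1480 J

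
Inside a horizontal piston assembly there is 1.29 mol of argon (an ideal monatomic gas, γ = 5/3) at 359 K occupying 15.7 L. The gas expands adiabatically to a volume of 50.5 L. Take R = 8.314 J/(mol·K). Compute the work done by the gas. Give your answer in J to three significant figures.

W ≈ 3120 J

Adiabatic: TV^(γ−1) = const with γ = 5/3.
T₂ = T₁ (V₁/V₂)^(γ−1) = 359 × (15.7/50.5)^0.667 = 359 × 0.4589 = 164.8 K.
W_by = nCᵥ(T₁ − T₂) = (1.29)(12.47)(359 − 164.8) = 3125 J.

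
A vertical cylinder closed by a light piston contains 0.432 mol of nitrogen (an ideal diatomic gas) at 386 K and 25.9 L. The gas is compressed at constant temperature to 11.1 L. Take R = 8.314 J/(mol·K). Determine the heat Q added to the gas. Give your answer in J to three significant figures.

Isothermal ⇒ ΔU = 0, so Q = W = nRT ln(V₂/V₁).
Q = (0.432)(8.314)(386) ln(11.1/25.9) = 1386 × -0.8473 = -1175 J.

Q ≈ -1170 J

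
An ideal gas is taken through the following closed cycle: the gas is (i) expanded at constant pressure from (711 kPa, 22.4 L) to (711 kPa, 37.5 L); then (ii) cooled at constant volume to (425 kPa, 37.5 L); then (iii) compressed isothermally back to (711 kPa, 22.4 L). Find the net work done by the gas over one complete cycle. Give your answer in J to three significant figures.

Leg (i): W = PΔV = (711)(37.5 − 22.4) = 10736 J.
Leg (ii): W = 0.
Leg (iii): W = PᵢVᵢ ln(V_f/Vᵢ) = (15938) ln(22.4/37.5) = -8212 J.
W_net = 10736 − 8212 = 2524 J.

W_net ≈ 2520 J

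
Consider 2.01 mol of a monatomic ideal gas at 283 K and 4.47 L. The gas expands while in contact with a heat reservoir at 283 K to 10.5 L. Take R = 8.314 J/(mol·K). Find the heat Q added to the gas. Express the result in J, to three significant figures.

Q ≈ 4040 J

Isothermal ⇒ ΔU = 0, so Q = W = nRT ln(V₂/V₁).
Q = (2.01)(8.314)(283) ln(10.5/4.47) = 4729 × 0.854 = 4039 J.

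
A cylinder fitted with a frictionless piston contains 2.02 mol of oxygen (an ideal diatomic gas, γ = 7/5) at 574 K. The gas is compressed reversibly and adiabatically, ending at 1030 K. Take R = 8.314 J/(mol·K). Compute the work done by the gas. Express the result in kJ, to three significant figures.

W ≈ -19.1 kJ

Adiabatic ⇒ Q = 0, so W_by = −ΔU = nCᵥ(T₁ − T₂).
Cᵥ = 5R/2 = 20.79 J/(mol·K).
W = (2.02)(20.79)(574 − 1030) = -19145 J.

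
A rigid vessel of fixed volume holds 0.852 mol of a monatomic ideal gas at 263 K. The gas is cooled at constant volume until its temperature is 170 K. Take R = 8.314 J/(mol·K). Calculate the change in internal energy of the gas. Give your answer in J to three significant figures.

Constant volume ⇒ W = 0, so Q = ΔU = nCᵥΔT with Cᵥ = 3R/2 = 12.47 J/(mol·K).
ΔU = (0.852)(12.47)(170 − 263) = -988.2 J.

ΔU ≈ -988 J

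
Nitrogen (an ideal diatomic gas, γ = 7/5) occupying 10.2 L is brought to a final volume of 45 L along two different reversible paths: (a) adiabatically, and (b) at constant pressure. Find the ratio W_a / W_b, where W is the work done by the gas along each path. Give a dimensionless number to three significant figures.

Path (a) adiabatic: W = P₁V₁(1 − (V₁/V₂)^(γ−1))/(γ−1) → W_a/(P₁V₁) = 1.119.
Path (b) isobaric: W = P₁(V₂ − V₁) → W_b/(P₁V₁) = 3.412.
W_a / W_b = 1.119 / 3.412 = 0.3281.

W_a / W_b ≈ 0.328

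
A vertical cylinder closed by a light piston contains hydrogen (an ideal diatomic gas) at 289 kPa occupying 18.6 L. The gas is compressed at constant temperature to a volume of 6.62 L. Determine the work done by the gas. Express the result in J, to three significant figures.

Isothermal: W = nRT ln(V₂/V₁) = P₁V₁ ln(V₂/V₁).
P₁V₁ = (289 kPa)(18.6 L) = 5375 J.
W = 5375 × ln(6.62/18.6) = 5375 × -1.033
W_by_gas = -5553 J.

W ≈ -5550 J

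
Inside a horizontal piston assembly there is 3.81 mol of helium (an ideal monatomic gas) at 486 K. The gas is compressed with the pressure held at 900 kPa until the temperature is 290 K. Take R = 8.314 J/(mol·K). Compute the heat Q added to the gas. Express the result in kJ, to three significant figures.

Q ≈ -15.5 kJ

Isobaric: W = nRΔT = (3.81)(8.314)(-196) = -6209 J.
ΔU = nCᵥΔT with Cᵥ = 3R/2: ΔU = (3.81)(12.47)(-196) = -9313 J.
Q = ΔU + W = -9313 − 6209 = -15521 J.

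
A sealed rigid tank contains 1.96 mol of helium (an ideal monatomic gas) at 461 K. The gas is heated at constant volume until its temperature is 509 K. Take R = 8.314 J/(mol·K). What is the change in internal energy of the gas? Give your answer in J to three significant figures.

ΔU ≈ 1170 J

Constant volume ⇒ W = 0, so Q = ΔU = nCᵥΔT with Cᵥ = 3R/2 = 12.47 J/(mol·K).
ΔU = (1.96)(12.47)(509 − 461) = 1173 J.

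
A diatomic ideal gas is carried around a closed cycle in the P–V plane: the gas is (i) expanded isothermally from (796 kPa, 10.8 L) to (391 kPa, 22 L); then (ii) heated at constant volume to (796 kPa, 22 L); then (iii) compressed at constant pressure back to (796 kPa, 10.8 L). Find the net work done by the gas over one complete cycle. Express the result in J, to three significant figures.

Leg (i): W = PᵢVᵢ ln(V_f/Vᵢ) = (8597) ln(22/10.8) = 6117 J.
Leg (ii): W = 0.
Leg (iii): W = PΔV = (796)(10.8 − 22) = -8915 J.
W_net = 6117 − 8915 = -2799 J.

W_net ≈ -2800 J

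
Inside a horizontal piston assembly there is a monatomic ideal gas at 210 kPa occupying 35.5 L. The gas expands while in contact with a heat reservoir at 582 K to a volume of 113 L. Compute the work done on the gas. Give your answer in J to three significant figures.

W ≈ -8630 J

Isothermal: W = nRT ln(V₂/V₁) = P₁V₁ ln(V₂/V₁).
P₁V₁ = (210 kPa)(35.5 L) = 7455 J.
W = 7455 × ln(113/35.5) = 7455 × 1.158
W_by_gas = 8632 J; work on gas = −W_by = -8632 J.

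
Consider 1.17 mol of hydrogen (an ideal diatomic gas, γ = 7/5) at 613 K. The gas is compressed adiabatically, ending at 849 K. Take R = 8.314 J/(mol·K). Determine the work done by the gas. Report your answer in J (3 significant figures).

Adiabatic ⇒ Q = 0, so W_by = −ΔU = nCᵥ(T₁ − T₂).
Cᵥ = 5R/2 = 20.79 J/(mol·K).
W = (1.17)(20.79)(613 − 849) = -5739 J.

W ≈ -5740 J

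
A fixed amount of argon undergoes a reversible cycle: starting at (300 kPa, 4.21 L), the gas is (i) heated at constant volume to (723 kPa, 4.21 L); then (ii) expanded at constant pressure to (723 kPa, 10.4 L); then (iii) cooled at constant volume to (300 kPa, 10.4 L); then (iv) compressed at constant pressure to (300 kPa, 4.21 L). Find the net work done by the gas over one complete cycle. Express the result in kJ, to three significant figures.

W_net ≈ 2.62 kJ

Constant-volume legs do no work.
W(ii) = (723)(10.4 − 4.21) = 4475 J; W(iv) = (300)(4.21 − 10.4) = -1857 J.
W_net = 4475 − 1857 = 2618 J (the clockwise enclosed area).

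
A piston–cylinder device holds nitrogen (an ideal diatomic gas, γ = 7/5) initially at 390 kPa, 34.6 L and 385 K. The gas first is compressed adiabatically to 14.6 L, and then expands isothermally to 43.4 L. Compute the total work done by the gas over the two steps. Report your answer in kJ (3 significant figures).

Step 1 (adiabatic): W = (P₁V₁ − P₂V₂)/(γ−1) = (13494 − 19056)/0.4 = -13905 J.
After step 1: P = 1305 kPa, V = 14.6 L, T = 543.7 K.
Step 2 (isothermal): W = P₁V₁ ln(V₂/V₁) = (19056) ln(43.4/14.6) = 20760 J.
W_total = -13905 + 20760 = 6855 J.

W_total ≈ 6.86 kJ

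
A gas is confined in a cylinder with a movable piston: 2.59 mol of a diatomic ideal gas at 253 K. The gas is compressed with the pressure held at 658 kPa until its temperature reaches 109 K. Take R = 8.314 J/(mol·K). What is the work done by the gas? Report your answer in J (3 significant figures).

Isobaric: W = P ΔV = nR ΔT.
W = (2.59)(8.314)(109 − 253) = -3101 J.

W ≈ -3100 J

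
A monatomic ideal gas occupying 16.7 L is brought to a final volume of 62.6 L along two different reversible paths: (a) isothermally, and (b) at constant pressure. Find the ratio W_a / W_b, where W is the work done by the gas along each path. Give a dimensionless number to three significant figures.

W_a / W_b ≈ 0.481

Path (a) isothermal: W = P₁V₁ ln(V₂/V₁) → W_a/(P₁V₁) = 1.321.
Path (b) isobaric: W = P₁(V₂ − V₁) → W_b/(P₁V₁) = 2.749.
W_a / W_b = 1.321 / 2.749 = 0.4808.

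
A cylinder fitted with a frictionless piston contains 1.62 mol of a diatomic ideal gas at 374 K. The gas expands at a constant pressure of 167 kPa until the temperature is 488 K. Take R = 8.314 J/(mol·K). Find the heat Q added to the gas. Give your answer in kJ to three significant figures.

Isobaric: W = nRΔT = (1.62)(8.314)(114) = 1535 J.
ΔU = nCᵥΔT with Cᵥ = 5R/2: ΔU = (1.62)(20.79)(114) = 3839 J.
Q = ΔU + W = 3839 + 1535 = 5374 J.

Q ≈ 5.37 kJ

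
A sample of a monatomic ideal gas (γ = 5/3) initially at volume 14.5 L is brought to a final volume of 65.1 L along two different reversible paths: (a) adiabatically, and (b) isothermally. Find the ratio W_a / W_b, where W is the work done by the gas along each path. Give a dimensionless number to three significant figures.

W_a / W_b ≈ 0.632

Path (a) adiabatic: W = P₁V₁(1 − (V₁/V₂)^(γ−1))/(γ−1) → W_a/(P₁V₁) = 0.9488.
Path (b) isothermal: W = P₁V₁ ln(V₂/V₁) → W_b/(P₁V₁) = 1.502.
W_a / W_b = 0.9488 / 1.502 = 0.6318.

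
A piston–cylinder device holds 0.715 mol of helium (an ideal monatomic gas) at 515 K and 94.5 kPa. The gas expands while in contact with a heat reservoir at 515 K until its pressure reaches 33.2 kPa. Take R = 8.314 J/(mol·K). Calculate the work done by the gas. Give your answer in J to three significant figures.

Isothermal process: W = nRT ln(V₂/V₁) = nRT ln(P₁/P₂).
W = (0.715)(8.314)(515) × ln(94.5/33.2)
  = 3061 × ln(2.846) = 3061 × 1.046
W_by_gas = 3202 J.

W ≈ 3200 J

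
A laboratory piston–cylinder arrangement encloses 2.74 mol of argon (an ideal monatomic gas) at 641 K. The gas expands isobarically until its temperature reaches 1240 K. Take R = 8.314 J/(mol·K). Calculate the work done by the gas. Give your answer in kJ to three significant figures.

W ≈ 13.6 kJ

Isobaric: W = P ΔV = nR ΔT.
W = (2.74)(8.314)(1240 − 641) = 13645 J.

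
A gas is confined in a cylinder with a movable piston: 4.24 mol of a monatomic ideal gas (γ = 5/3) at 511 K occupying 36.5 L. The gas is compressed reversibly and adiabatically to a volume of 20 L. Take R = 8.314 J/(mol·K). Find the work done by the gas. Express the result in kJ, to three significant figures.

W ≈ -13.3 kJ

Adiabatic: TV^(γ−1) = const with γ = 5/3.
T₂ = T₁ (V₁/V₂)^(γ−1) = 511 × (36.5/20)^0.667 = 511 × 1.493 = 763.1 K.
W_by = nCᵥ(T₁ − T₂) = (4.24)(12.47)(511 − 763.1) = -13332 J.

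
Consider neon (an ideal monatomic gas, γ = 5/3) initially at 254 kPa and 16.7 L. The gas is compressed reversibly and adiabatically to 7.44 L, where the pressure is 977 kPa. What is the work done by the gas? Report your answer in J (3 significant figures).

Adiabatic: W = (P₁V₁ − P₂V₂)/(γ − 1) with γ = 5/3.
P₁V₁ = 4242 J, P₂V₂ = 7269 J.
W = (4242 − 7269) / 0.6667 = -4541 J.

W ≈ -4540 J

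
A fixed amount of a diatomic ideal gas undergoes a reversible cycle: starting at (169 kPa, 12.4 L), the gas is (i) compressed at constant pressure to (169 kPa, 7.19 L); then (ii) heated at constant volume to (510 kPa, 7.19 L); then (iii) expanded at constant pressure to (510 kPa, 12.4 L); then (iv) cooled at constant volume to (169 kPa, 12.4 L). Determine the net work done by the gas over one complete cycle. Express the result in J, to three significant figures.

Constant-volume legs do no work.
W(i) = (169)(7.19 − 12.4) = -880.5 J; W(iii) = (510)(12.4 − 7.19) = 2657 J.
W_net = -880.5 + 2657 = 1777 J (the clockwise enclosed area).

W_net ≈ 1780 J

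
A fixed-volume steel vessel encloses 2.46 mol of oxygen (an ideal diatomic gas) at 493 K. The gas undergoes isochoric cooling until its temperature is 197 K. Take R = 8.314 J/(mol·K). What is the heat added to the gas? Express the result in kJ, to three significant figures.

Constant volume ⇒ W = 0, so Q = ΔU = nCᵥΔT with Cᵥ = 5R/2 = 20.79 J/(mol·K).
ΔU = (2.46)(20.79)(197 − 493) = -15135 J.

Q ≈ -15.1 kJ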